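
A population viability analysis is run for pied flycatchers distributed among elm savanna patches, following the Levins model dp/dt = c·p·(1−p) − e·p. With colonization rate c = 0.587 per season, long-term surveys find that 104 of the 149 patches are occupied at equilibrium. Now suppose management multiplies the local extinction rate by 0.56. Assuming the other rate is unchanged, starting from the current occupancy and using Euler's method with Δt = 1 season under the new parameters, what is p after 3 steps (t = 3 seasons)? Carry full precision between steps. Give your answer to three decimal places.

0.807

Observed p* = 104/149 = 0.69799.
Balance c(1−p*) = e gives e = 0.587×(1 − 0.69799) = 0.17728.
Starting from p₀ = 0.69799; update p ← p + (dp/dt)·Δt with the new parameters.
p: 0.69799 → 0.75243  (Δp = +0.05445)
p: 0.75243 → 0.78708  (Δp = +0.03465)
p: 0.78708 → 0.80731  (Δp = +0.02023)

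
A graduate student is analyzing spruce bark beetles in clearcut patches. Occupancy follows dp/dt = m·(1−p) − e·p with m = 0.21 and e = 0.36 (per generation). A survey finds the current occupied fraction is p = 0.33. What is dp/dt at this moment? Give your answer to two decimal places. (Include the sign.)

0.02

Colonization term: m·(1−p) = 0.21×0.6700 = 0.14070.
Extinction term: e·p = 0.11880.
dp/dt = 0.14070 − 0.11880 = 0.02190.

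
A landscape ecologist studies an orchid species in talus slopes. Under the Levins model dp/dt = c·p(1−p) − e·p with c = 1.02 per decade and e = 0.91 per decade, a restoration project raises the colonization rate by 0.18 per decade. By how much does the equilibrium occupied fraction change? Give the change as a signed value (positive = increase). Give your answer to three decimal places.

Before: p* = 1 − 0.91/1.02 = 0.1078.
After the change, c = 1.2, e = 0.91, so p* = 1 − 0.91/1.2 = 0.2417.
Δp* = 0.2417 − 0.1078 = +0.1338.

0.134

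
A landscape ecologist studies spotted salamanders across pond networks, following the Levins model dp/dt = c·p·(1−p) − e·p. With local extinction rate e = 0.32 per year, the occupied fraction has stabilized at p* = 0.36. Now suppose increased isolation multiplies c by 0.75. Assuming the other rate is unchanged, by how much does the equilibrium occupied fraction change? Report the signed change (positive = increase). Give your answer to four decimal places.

Balance c(1−p*) = e gives c = e/(1 − 0.36000) = 0.32/0.64000 = 0.50000.
New p* = 1 − e/c = 1 − 0.32000/0.37500 = 0.14667.
Δp* = 0.14667 − 0.36000 = -0.21333.

-0.2133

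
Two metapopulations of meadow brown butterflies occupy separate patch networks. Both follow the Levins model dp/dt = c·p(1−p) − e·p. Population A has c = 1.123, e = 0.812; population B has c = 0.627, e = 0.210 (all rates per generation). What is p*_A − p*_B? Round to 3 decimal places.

A: p*_A = 1 − 0.812/1.123 = 0.2769.
B: p*_B = 1 − 0.210/0.627 = 0.6651.
p*_A − p*_B = 0.2769 − 0.6651 = -0.3881.

-0.388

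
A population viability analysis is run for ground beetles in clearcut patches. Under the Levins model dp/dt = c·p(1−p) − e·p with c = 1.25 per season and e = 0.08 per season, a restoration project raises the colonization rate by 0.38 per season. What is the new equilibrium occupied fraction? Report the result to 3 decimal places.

0.951

Before: p* = 1 − 0.08/1.25 = 0.9360.
After the change, c = 1.63, e = 0.08, so p* = 1 − 0.08/1.63 = 0.9509.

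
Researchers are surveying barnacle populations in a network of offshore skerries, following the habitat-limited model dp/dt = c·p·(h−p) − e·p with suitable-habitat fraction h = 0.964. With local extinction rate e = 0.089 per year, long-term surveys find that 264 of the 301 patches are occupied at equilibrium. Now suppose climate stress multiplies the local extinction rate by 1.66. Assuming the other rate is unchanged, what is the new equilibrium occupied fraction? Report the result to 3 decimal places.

Observed p* = 264/301 = 0.87708.
Balance c(h−p*) = e gives c = e/(0.964 − 0.87708) = 0.089/0.08692 = 1.02393.
New p* = 0.964 − e/c = 0.964 − 0.14774/1.02393 = 0.81971.

0.820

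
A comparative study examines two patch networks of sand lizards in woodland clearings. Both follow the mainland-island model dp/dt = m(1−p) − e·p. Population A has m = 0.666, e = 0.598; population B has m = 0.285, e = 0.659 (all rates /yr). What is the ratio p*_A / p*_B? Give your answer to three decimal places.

1.745

A: p*_A = m/(m+e) = 0.666/1.2640 = 0.5269.
B: p*_B = 0.285/0.9440 = 0.3019.
p*_A / p*_B = 0.5269/0.3019 = 1.7452.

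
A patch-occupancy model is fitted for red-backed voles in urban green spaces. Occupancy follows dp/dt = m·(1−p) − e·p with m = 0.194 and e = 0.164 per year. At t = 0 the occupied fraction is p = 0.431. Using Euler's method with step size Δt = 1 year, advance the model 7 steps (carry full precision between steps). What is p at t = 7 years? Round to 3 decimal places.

Update rule: p ← p + [m·(1−p) − e·p]·Δt with Δt = 1.
p: 0.43100 → 0.47070  (Δp = +0.03970)
p: 0.47070 → 0.49619  (Δp = +0.02549)
p: 0.49619 → 0.51255  (Δp = +0.01636)
p: 0.51255 → 0.52306  (Δp = +0.01051)
p: 0.52306 → 0.52980  (Δp = +0.00674)
p: 0.52980 → 0.53413  (Δp = +0.00433)
p: 0.53413 → 0.53691  (Δp = +0.00278)

0.537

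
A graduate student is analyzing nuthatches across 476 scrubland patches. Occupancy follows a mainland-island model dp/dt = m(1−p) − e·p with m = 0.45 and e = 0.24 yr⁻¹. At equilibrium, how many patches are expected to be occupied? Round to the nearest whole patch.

310

p* = m/(m+e) = 0.45/0.6900 = 0.6522.
Expected occupied patches = N × p* = 476 × 0.6522 = 310.43 ≈ 310.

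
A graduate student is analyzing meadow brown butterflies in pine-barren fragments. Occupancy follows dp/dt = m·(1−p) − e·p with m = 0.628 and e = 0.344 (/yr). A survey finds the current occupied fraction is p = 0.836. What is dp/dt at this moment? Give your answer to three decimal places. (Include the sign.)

Colonization term: m·(1−p) = 0.628×0.1640 = 0.10299.
Extinction term: e·p = 0.28758.
dp/dt = 0.10299 − 0.28758 = -0.18459.

-0.185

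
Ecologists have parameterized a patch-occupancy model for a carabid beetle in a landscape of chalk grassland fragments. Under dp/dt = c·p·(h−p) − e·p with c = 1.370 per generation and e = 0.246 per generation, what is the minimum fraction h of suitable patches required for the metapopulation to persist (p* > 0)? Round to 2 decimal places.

0.18

p* = h − e/c is positive only when h > e/c.
h_min = e/c = 0.246/1.370 = 0.1796.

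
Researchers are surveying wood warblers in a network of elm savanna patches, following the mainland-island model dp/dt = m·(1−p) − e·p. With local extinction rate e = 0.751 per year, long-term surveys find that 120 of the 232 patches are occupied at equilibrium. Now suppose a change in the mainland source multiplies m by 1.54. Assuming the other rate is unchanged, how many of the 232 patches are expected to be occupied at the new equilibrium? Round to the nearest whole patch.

144

Observed p* = 120/232 = 0.51724.
Balance m(1−p*) = e·p* gives m = e·p*/(1−p*) = 0.751×0.51724/0.48276 = 0.80464.
New p* = m/(m+e) = 1.23915/(1.23915+0.75100) = 0.62264.
Expected occupied = 232 × 0.62264 = 144.45 ≈ 144.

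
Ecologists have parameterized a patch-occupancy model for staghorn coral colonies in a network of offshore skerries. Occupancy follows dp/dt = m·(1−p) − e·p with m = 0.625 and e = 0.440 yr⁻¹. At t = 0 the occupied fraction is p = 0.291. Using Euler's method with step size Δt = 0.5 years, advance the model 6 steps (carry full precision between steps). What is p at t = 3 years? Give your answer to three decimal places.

0.584

Update rule: p ← p + [m·(1−p) − e·p]·Δt with Δt = 0.5.
step 1: Δp = +0.15754, p = 0.44854
step 2: Δp = +0.07365, p = 0.52219
step 3: Δp = +0.03443, p = 0.55663
step 4: Δp = +0.01610, p = 0.57272
step 5: Δp = +0.00753, p = 0.58025
step 6: Δp = +0.00352, p = 0.58377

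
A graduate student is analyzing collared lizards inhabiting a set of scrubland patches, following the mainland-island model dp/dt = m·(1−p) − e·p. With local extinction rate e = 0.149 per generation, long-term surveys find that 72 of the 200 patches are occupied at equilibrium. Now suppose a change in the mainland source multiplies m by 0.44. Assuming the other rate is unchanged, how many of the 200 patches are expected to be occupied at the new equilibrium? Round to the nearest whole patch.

Observed p* = 72/200 = 0.36000.
Balance m(1−p*) = e·p* gives m = e·p*/(1−p*) = 0.149×0.36000/0.64000 = 0.08381.
New p* = m/(m+e) = 0.03688/(0.03688+0.14900) = 0.19841.
Expected occupied = 200 × 0.19841 = 39.68 ≈ 40.

40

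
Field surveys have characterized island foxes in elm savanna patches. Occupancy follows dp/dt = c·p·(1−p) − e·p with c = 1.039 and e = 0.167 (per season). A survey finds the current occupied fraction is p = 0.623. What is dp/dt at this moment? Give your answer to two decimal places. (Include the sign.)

0.14

Colonization term: c·p·(1−p) = 1.039×0.623×0.3770 = 0.24403.
Extinction term: e·p = 0.10404.
dp/dt = 0.24403 − 0.10404 = 0.13999.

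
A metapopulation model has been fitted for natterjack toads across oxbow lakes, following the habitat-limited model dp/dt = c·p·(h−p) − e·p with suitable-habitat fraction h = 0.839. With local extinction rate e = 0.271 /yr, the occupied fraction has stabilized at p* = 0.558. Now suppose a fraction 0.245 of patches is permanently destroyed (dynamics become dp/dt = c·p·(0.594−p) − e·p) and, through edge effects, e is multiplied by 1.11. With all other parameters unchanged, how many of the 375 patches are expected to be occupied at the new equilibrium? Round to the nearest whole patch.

106

Balance c(h−p*) = e gives c = e/(0.839 − 0.55800) = 0.271/0.28100 = 0.96441.
New p* = 0.594 − e/c = 0.594 − 0.30081/0.96441 = 0.28209.
Expected occupied = 375 × 0.28209 = 105.78 ≈ 106.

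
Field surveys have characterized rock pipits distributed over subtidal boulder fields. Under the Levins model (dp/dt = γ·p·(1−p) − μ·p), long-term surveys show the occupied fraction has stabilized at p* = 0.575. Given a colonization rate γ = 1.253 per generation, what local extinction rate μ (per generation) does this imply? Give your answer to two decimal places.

At equilibrium γ(1−p*) = μ.
μ = 1.253 × (1 − 0.575) = 1.253 × 0.4250 = 0.5325.

0.53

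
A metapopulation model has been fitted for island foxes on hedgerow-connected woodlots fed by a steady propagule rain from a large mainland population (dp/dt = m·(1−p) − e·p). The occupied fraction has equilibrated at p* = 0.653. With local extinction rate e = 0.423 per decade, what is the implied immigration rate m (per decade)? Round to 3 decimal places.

0.796

At equilibrium m(1−p*) = e·p*, so m = e·p*/(1−p*).
m = 0.423 × 0.653 / 0.3470 = 0.2762/0.3470 = 0.7960.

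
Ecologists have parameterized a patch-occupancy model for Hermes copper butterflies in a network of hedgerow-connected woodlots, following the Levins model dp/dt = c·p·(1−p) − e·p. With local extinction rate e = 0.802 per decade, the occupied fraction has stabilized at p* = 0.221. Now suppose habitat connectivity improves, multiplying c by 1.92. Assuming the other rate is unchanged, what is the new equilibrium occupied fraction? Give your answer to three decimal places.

Balance c(1−p*) = e gives c = e/(1 − 0.22100) = 0.802/0.77900 = 1.02953.
New p* = 1 − e/c = 1 − 0.80200/1.97670 = 0.59427.

0.594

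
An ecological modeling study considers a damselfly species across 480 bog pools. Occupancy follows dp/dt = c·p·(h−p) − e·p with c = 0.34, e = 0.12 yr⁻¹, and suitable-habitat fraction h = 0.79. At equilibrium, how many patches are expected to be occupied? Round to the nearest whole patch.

210

p* = h − e/c = 0.79 − 0.3529 = 0.4371.
Expected occupied patches = N × p* = 480 × 0.4371 = 209.79 ≈ 210.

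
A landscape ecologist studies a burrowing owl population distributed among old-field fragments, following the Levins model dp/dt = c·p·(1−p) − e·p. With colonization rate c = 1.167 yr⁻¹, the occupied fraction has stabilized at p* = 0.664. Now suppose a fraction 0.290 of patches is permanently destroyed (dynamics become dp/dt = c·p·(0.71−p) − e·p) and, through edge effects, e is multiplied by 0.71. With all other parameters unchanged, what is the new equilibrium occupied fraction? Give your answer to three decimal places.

Balance c(1−p*) = e gives e = 1.167×(1 − 0.66400) = 0.39211.
New p* = 0.71 − e/c = 0.71 − 0.27840/1.16700 = 0.47144.

0.471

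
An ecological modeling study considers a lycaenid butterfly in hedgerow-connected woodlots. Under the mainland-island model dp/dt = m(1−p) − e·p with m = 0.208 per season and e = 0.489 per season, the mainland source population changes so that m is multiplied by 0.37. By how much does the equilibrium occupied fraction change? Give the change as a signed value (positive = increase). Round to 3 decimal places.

Before: p* = 0.208/(0.208+0.489) = 0.2984.
After: m = 0.07696, e = 0.489; p* = 0.07696/0.5660 = 0.1360.
Δp* = 0.1360 − 0.2984 = -0.1624.

-0.162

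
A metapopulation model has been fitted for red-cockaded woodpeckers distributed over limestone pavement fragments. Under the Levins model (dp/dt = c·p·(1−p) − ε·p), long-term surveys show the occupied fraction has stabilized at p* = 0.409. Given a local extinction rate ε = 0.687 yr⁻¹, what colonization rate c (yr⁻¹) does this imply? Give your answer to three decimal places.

At equilibrium c(1−p*) = ε, so c = ε/(1−p*).
c = 0.687/(1 − 0.409) = 0.687/0.5910 = 1.1624.

1.162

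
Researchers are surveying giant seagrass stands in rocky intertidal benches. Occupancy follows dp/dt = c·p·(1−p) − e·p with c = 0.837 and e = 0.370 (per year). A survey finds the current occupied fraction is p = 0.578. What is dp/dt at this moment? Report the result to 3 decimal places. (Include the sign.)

Colonization term: c·p·(1−p) = 0.837×0.578×0.4220 = 0.20416.
Extinction term: e·p = 0.21386.
dp/dt = 0.20416 − 0.21386 = -0.00970.

-0.010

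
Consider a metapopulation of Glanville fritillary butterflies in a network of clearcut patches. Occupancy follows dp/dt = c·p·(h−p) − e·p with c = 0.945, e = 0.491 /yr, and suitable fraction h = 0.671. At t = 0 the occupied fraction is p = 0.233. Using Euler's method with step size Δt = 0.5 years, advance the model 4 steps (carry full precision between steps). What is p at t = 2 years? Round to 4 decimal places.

0.2039

Update rule: p ← p + [c·p·(h−p) − e·p]·Δt with Δt = 0.5.
step 1: Δp = -0.00898, p = 0.22402
step 2: Δp = -0.00768, p = 0.21633
step 3: Δp = -0.00664, p = 0.20970
step 4: Δp = -0.00577, p = 0.20393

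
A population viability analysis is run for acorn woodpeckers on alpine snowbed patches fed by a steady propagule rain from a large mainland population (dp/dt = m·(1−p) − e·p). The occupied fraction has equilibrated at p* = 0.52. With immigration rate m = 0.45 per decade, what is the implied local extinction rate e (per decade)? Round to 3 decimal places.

At equilibrium m(1−p*) = e·p*, so e = m(1−p*)/p*.
e = 0.45 × 0.4800 / 0.52 = 0.4154.

0.415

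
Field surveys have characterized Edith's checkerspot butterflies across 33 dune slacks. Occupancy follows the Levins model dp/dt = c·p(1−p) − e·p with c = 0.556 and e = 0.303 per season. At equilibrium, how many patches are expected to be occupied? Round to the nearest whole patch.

p* = 1 − e/c = 1 − 0.303/0.556 = 0.4550.
Expected occupied patches = N × p* = 33 × 0.4550 = 15.02 ≈ 15.

15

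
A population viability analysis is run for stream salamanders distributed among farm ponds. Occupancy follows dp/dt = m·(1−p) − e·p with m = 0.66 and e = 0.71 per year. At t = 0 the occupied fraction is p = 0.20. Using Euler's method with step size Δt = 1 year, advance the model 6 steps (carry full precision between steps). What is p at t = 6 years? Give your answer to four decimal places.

Update rule: p ← p + [m·(1−p) − e·p]·Δt with Δt = 1.
t = 1: p = 0.20000 + (+0.38600) = 0.58600
t = 2: p = 0.58600 + (-0.14282) = 0.44318
t = 3: p = 0.44318 + (+0.05284) = 0.49602
t = 4: p = 0.49602 + (-0.01955) = 0.47647
t = 5: p = 0.47647 + (+0.00723) = 0.48371
t = 6: p = 0.48371 + (-0.00268) = 0.48103

0.4810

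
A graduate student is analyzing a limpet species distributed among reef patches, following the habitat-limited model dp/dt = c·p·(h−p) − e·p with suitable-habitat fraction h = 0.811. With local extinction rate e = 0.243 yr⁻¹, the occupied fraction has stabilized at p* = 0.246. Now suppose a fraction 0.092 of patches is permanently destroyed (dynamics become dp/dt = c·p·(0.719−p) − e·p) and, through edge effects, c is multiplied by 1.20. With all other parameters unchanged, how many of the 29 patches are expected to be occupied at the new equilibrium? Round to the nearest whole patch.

7

Balance c(h−p*) = e gives c = e/(0.811 − 0.24600) = 0.243/0.56500 = 0.43009.
New p* = 0.719 − e/c = 0.719 − 0.24300/0.51611 = 0.24817.
Expected occupied = 29 × 0.24817 = 7.20 ≈ 7.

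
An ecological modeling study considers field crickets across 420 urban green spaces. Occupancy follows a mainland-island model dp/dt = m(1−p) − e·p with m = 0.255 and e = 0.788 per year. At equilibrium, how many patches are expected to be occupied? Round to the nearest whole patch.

p* = m/(m+e) = 0.255/1.0430 = 0.2445.
Expected occupied patches = N × p* = 420 × 0.2445 = 102.68 ≈ 103.

103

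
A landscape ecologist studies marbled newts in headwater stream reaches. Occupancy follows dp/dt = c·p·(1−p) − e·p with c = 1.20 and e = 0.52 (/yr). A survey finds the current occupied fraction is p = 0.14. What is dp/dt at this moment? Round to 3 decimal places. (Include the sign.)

Colonization term: c·p·(1−p) = 1.20×0.14×0.8600 = 0.14448.
Extinction term: e·p = 0.07280.
dp/dt = 0.14448 − 0.07280 = 0.07168.

0.072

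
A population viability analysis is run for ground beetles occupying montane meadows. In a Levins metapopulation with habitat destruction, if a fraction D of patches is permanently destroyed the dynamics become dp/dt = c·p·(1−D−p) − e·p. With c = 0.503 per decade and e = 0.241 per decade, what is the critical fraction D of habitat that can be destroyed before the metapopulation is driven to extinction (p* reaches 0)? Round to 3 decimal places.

The nontrivial equilibrium is p* = (1−D) − e/c; extinction occurs when this hits zero.
So D_crit = 1 − e/c = 1 − 0.241/0.503 = 1 − 0.4791 = 0.5209.
This equals the undisturbed p*, a classic result of Lande's extension.

0.521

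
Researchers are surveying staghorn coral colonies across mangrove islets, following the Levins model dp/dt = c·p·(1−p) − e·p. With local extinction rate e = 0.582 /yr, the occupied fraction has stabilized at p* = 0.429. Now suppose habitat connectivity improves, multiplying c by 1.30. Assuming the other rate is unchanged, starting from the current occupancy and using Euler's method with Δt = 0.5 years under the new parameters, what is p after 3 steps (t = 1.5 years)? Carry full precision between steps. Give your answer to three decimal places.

0.517

Balance c(1−p*) = e gives c = e/(1 − 0.42900) = 0.582/0.57100 = 1.01926.
Starting from p₀ = 0.42900; update p ← p + (dp/dt)·Δt with the new parameters.
  1  |  dp/dt·Δt = +0.037452  |  p_1 = 0.466452
  2  |  dp/dt·Δt = +0.029147  |  p_2 = 0.495599
  3  |  dp/dt·Δt = +0.021398  |  p_3 = 0.516997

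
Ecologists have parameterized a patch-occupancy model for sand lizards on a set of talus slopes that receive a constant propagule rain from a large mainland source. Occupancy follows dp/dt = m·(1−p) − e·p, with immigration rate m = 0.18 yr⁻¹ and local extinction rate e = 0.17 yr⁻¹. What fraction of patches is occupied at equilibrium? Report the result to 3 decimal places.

0.514

Setting dp/dt = 0: m − m·p* = e·p*, so m = (m+e)·p*.
p* = m/(m+e) = 0.18/(0.18+0.17) = 0.18/0.3500 = 0.5143.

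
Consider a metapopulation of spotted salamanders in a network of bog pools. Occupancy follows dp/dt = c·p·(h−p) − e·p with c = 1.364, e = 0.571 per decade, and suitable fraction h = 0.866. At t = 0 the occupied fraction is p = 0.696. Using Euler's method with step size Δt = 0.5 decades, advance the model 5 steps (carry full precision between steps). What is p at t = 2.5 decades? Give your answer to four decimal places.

Update rule: p ← p + [c·p·(h−p) − e·p]·Δt with Δt = 0.5.
p: 0.69600 → 0.57799  (Δp = -0.11801)
p: 0.57799 → 0.52650  (Δp = -0.05148)
p: 0.52650 → 0.49809  (Δp = -0.02841)
p: 0.49809 → 0.48086  (Δp = -0.01723)
p: 0.48086 → 0.46988  (Δp = -0.01098)

0.4699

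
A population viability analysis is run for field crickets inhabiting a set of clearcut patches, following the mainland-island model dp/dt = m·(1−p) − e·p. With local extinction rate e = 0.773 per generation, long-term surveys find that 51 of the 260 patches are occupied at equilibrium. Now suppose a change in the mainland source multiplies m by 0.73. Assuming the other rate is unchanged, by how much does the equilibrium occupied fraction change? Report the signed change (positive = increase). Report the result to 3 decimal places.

Observed p* = 51/260 = 0.19615.
Balance m(1−p*) = e·p* gives m = e·p*/(1−p*) = 0.773×0.19615/0.80385 = 0.18862.
New p* = m/(m+e) = 0.13769/(0.13769+0.77300) = 0.15119.
Δp* = 0.15119 − 0.19615 = -0.04496.

-0.045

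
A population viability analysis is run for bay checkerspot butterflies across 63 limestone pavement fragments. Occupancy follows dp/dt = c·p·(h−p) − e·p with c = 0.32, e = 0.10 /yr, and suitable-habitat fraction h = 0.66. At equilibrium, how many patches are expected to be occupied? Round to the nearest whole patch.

22

p* = h − e/c = 0.66 − 0.3125 = 0.3475.
Expected occupied patches = N × p* = 63 × 0.3475 = 21.89 ≈ 22.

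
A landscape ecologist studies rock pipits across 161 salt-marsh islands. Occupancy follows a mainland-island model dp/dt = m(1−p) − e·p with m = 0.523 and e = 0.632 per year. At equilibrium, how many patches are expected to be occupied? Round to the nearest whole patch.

73

p* = m/(m+e) = 0.523/1.1550 = 0.4528.
Expected occupied patches = N × p* = 161 × 0.4528 = 72.90 ≈ 73.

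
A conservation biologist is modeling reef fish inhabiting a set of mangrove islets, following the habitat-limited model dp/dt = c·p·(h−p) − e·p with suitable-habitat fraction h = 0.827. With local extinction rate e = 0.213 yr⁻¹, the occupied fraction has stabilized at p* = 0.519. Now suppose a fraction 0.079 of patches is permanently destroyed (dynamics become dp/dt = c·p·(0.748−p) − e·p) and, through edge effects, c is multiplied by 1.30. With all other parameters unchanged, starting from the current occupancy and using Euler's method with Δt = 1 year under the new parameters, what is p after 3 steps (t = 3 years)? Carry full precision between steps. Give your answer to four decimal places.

0.5123

Balance c(h−p*) = e gives c = e/(0.827 − 0.51900) = 0.213/0.30800 = 0.69156.
Starting from p₀ = 0.51900; update p ← p + (dp/dt)·Δt with the new parameters.
step 1: Δp = -0.00370, p = 0.51530
step 2: Δp = -0.00196, p = 0.51335
step 3: Δp = -0.00105, p = 0.51230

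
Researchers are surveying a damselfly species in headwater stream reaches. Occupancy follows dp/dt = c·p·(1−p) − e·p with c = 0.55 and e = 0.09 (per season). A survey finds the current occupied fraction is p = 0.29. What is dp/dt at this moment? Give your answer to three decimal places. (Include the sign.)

Colonization term: c·p·(1−p) = 0.55×0.29×0.7100 = 0.11324.
Extinction term: e·p = 0.02610.
dp/dt = 0.11324 − 0.02610 = 0.08715.

0.087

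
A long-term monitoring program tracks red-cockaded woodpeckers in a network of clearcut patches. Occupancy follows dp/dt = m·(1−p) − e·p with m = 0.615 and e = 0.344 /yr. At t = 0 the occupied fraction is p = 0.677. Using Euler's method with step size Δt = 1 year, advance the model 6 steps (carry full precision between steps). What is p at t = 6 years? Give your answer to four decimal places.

Update rule: p ← p + [m·(1−p) − e·p]·Δt with Δt = 1.
t = 1: p = 0.67700 + (-0.03424) = 0.64276
t = 2: p = 0.64276 + (-0.00140) = 0.64135
t = 3: p = 0.64135 + (-0.00006) = 0.64130
t = 4: p = 0.64130 + (-0.00000) = 0.64129
t = 5: p = 0.64129 + (-0.00000) = 0.64129
t = 6: p = 0.64129 + (-0.00000) = 0.64129

0.6413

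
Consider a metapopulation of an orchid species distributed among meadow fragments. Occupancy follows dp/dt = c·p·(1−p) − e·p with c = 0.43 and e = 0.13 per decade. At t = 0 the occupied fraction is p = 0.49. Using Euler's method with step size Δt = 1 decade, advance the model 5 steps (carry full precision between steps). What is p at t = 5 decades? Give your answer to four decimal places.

Update rule: p ← p + [c·p·(1−p) − e·p]·Δt with Δt = 1.
  1  |  dp/dt·Δt = +0.043757  |  p_1 = 0.533757
  2  |  dp/dt·Δt = +0.037622  |  p_2 = 0.571379
  3  |  dp/dt·Δt = +0.031030  |  p_3 = 0.602409
  4  |  dp/dt·Δt = +0.024677  |  p_4 = 0.627086
  5  |  dp/dt·Δt = +0.019034  |  p_5 = 0.646120

0.6461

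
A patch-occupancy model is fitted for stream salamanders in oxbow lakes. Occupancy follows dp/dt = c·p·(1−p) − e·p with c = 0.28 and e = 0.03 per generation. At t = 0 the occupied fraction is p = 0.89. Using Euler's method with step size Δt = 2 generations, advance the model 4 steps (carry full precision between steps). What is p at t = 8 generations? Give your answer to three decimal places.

Update rule: p ← p + [c·p·(1−p) − e·p]·Δt with Δt = 2.
  1  |  dp/dt·Δt = +0.001424  |  p_1 = 0.891424
  2  |  dp/dt·Δt = +0.000715  |  p_2 = 0.892139
  3  |  dp/dt·Δt = +0.000359  |  p_3 = 0.892498
  4  |  dp/dt·Δt = +0.000180  |  p_4 = 0.892677

0.893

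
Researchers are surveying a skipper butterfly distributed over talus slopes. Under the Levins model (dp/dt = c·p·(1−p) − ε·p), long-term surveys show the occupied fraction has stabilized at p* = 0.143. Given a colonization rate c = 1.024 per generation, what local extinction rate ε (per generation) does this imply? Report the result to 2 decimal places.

At equilibrium c(1−p*) = ε.
ε = 1.024 × (1 − 0.143) = 1.024 × 0.8570 = 0.8776.

0.88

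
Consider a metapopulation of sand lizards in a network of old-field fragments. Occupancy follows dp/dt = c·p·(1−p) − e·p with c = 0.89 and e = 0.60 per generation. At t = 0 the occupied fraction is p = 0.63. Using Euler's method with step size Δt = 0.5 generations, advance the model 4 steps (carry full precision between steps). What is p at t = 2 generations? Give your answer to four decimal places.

Update rule: p ← p + [c·p·(1−p) − e·p]·Δt with Δt = 0.5.
  1  |  dp/dt·Δt = -0.085271  |  p_1 = 0.544729
  2  |  dp/dt·Δt = -0.053059  |  p_2 = 0.491670
  3  |  dp/dt·Δt = -0.036282  |  p_3 = 0.455388
  4  |  dp/dt·Δt = -0.026252  |  p_4 = 0.429136

0.4291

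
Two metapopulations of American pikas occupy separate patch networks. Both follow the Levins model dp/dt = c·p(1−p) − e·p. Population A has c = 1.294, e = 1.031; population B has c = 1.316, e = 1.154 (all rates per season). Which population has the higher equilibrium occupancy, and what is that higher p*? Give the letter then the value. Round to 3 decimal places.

A: p*_A = 1 − 1.031/1.294 = 0.2032.
B: p*_B = 1 − 1.154/1.316 = 0.1231.
A is higher at 0.2032.

A, 0.203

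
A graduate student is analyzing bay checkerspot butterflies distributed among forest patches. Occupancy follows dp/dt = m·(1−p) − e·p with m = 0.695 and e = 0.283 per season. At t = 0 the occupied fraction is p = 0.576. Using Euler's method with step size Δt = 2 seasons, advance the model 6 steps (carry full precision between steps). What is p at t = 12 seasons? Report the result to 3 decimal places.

0.608

Update rule: p ← p + [m·(1−p) − e·p]·Δt with Δt = 2.
p: 0.57600 → 0.83934  (Δp = +0.26334)
p: 0.83934 → 0.58759  (Δp = -0.25176)
p: 0.58759 → 0.82827  (Δp = +0.24068)
p: 0.82827 → 0.59818  (Δp = -0.23009)
p: 0.59818 → 0.81814  (Δp = +0.21997)
p: 0.81814 → 0.60786  (Δp = -0.21029)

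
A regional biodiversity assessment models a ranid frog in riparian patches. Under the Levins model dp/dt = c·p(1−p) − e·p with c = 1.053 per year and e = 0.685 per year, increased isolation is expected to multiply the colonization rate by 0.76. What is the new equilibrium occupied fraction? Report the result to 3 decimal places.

0.144

Before: p* = 1 − 0.685/1.053 = 0.3495.
After the change, c = 0.80028, e = 0.685, so p* = 1 − 0.685/0.80028 = 0.1440.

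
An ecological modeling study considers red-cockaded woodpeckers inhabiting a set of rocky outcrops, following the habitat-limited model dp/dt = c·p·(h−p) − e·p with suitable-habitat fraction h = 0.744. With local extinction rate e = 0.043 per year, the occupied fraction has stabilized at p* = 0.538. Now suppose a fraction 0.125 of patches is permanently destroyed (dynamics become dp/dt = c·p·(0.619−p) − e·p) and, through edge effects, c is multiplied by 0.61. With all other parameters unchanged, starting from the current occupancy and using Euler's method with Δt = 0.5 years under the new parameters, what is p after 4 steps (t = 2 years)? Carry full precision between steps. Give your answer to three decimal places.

Balance c(h−p*) = e gives c = e/(0.744 − 0.53800) = 0.043/0.20600 = 0.20874.
Starting from p₀ = 0.53800; update p ← p + (dp/dt)·Δt with the new parameters.
step 1: Δp = -0.00879, p = 0.52921
step 2: Δp = -0.00835, p = 0.52085
step 3: Δp = -0.00794, p = 0.51291
step 4: Δp = -0.00756, p = 0.50535

0.505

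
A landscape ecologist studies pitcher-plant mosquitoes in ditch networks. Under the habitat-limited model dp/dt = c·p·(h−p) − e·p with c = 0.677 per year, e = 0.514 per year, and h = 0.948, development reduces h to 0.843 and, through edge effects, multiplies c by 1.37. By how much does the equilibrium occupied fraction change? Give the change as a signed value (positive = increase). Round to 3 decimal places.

0.100

Before: p* = h − e/c = 0.948 − 0.514/0.677 = 0.948 − 0.7592 = 0.1888.
After: c = 0.92749, e = 0.514, h = 0.843; p* = 0.843 − 0.514/0.92749 = 0.2888.
Δp* = 0.2888 − 0.1888 = +0.1000.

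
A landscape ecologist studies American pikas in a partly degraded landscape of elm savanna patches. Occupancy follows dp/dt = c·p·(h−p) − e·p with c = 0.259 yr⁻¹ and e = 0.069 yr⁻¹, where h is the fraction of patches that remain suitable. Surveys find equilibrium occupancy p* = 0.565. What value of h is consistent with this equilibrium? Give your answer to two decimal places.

At equilibrium c(h−p*) = e, so h = p* + e/c.
h = 0.565 + 0.069/0.259 = 0.565 + 0.2664 = 0.8314.

0.83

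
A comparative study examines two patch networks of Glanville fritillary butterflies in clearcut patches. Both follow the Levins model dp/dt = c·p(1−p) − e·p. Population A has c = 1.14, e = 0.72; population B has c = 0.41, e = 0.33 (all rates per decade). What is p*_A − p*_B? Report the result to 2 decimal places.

0.17

A: p*_A = 1 − 0.72/1.14 = 0.3684.
B: p*_B = 1 − 0.33/0.41 = 0.1951.
p*_A − p*_B = 0.3684 − 0.1951 = 0.1733.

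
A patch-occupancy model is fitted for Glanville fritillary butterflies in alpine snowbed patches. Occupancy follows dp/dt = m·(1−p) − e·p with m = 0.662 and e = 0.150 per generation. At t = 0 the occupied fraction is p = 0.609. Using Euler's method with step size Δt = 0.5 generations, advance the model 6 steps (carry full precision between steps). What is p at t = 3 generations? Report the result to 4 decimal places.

0.8062

Update rule: p ← p + [m·(1−p) − e·p]·Δt with Δt = 0.5.
step 1: Δp = +0.08375, p = 0.69275
step 2: Δp = +0.04975, p = 0.74249
step 3: Δp = +0.02955, p = 0.77204
step 4: Δp = +0.01755, p = 0.78959
step 5: Δp = +0.01043, p = 0.80002
step 6: Δp = +0.00619, p = 0.80621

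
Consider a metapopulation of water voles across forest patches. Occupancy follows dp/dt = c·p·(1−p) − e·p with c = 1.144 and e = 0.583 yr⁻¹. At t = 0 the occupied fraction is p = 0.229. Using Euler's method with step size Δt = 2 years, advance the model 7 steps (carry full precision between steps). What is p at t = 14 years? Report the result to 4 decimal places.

0.4904

Update rule: p ← p + [c·p·(1−p) − e·p]·Δt with Δt = 2.
t = 2: p = 0.22900 + (+0.13695) = 0.36595
t = 4: p = 0.36595 + (+0.10419) = 0.47014
t = 6: p = 0.47014 + (+0.02178) = 0.49192
t = 8: p = 0.49192 + (-0.00172) = 0.49019
t = 10: p = 0.49019 + (+0.00022) = 0.49041
t = 12: p = 0.49041 + (-0.00003) = 0.49038
t = 14: p = 0.49038 + (+0.00000) = 0.49038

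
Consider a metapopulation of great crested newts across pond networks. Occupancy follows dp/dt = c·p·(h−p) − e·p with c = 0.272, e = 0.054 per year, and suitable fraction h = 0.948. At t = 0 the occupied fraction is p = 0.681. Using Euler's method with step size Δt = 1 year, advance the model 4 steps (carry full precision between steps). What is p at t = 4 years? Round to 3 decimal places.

Update rule: p ← p + [c·p·(h−p) − e·p]·Δt with Δt = 1.
step 1: Δp = +0.01268, p = 0.69368
step 2: Δp = +0.01053, p = 0.70421
step 3: Δp = +0.00867, p = 0.71288
step 4: Δp = +0.00710, p = 0.71997

0.720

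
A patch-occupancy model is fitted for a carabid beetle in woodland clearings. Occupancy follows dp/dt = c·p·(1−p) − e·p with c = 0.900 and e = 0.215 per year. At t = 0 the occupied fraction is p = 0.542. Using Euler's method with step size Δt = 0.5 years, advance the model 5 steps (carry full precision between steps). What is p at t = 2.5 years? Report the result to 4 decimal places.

Update rule: p ← p + [c·p·(1−p) − e·p]·Δt with Δt = 0.5.
p: 0.54200 → 0.59544  (Δp = +0.05344)
p: 0.59544 → 0.63983  (Δp = +0.04439)
p: 0.63983 → 0.67475  (Δp = +0.03492)
p: 0.67475 → 0.70097  (Δp = +0.02622)
p: 0.70097 → 0.71994  (Δp = +0.01897)

0.7199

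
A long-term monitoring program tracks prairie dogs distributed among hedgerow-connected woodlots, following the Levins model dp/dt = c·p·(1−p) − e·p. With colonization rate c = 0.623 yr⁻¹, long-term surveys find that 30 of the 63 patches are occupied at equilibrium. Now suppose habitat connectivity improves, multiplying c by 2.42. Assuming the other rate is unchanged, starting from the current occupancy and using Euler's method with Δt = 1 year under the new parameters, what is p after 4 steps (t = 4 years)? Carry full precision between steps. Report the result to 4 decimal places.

0.7837

Observed p* = 30/63 = 0.47619.
Balance c(1−p*) = e gives e = 0.623×(1 − 0.47619) = 0.32633.
Starting from p₀ = 0.47619; update p ← p + (dp/dt)·Δt with the new parameters.
p: 0.47619 → 0.69685  (Δp = +0.22066)
p: 0.69685 → 0.78794  (Δp = +0.09108)
p: 0.78794 → 0.78273  (Δp = -0.00521)
p: 0.78273 → 0.78370  (Δp = +0.00097)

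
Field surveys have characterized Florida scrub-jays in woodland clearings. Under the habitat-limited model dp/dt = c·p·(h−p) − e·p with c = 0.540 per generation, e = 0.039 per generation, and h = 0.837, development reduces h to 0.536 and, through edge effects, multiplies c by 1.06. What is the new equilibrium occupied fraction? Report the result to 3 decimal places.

0.468

Before: p* = h − e/c = 0.837 − 0.039/0.540 = 0.837 − 0.0722 = 0.7648.
After: c = 0.5724, e = 0.039, h = 0.536; p* = 0.536 − 0.039/0.5724 = 0.4679.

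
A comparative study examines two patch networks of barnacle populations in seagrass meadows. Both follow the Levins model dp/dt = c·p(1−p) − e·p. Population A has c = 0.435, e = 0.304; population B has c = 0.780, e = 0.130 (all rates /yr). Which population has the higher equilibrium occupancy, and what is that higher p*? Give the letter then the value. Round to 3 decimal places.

A: p*_A = 1 − 0.304/0.435 = 0.3011.
B: p*_B = 1 − 0.130/0.780 = 0.8333.
B is higher at 0.8333.

B, 0.833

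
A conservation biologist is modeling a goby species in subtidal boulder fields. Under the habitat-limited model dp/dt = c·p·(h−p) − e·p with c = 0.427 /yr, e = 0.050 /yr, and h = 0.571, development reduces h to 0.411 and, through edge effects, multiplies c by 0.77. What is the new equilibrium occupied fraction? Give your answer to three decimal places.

Before: p* = h − e/c = 0.571 − 0.050/0.427 = 0.571 − 0.1171 = 0.4539.
After: c = 0.32879, e = 0.05, h = 0.411; p* = 0.411 − 0.05/0.32879 = 0.2589.

0.259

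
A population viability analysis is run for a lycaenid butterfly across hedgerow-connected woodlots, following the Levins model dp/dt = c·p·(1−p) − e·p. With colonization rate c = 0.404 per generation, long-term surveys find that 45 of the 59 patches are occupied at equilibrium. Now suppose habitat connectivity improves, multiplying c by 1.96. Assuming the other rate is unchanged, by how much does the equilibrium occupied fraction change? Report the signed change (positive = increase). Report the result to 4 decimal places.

Observed p* = 45/59 = 0.76271.
Balance c(1−p*) = e gives e = 0.404×(1 − 0.76271) = 0.09587.
New p* = 1 − e/c = 1 − 0.09587/0.79184 = 0.87893.
Δp* = 0.87893 − 0.76271 = +0.11622.

0.1162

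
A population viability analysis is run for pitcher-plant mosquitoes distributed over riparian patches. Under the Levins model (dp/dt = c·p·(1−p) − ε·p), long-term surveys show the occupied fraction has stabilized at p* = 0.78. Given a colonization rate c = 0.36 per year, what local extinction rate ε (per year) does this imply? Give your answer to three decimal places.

At equilibrium c(1−p*) = ε.
ε = 0.36 × (1 − 0.78) = 0.36 × 0.2200 = 0.0792.

0.079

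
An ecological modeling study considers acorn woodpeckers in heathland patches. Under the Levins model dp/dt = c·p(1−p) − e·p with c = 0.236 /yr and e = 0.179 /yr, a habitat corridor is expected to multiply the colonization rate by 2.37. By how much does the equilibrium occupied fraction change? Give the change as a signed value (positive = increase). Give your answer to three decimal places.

0.438

Before: p* = 1 − 0.179/0.236 = 0.2415.
After the change, c = 0.55932, e = 0.179, so p* = 1 − 0.179/0.55932 = 0.6800.
Δp* = 0.6800 − 0.2415 = +0.4384.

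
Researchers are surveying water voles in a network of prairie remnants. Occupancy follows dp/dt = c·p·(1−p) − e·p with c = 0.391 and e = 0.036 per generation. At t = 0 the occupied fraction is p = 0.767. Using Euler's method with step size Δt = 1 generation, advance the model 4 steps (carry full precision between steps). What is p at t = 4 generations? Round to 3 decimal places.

Update rule: p ← p + [c·p·(1−p) − e·p]·Δt with Δt = 1.
p: 0.76700 → 0.80926  (Δp = +0.04226)
p: 0.80926 → 0.84048  (Δp = +0.03122)
p: 0.84048 → 0.86265  (Δp = +0.02216)
p: 0.86265 → 0.87792  (Δp = +0.01527)

0.878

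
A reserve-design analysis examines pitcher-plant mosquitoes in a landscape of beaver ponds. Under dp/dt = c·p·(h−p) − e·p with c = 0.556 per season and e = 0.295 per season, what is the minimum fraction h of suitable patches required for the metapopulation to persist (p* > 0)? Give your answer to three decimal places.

0.531

p* = h − e/c is positive only when h > e/c.
h_min = e/c = 0.295/0.556 = 0.5306.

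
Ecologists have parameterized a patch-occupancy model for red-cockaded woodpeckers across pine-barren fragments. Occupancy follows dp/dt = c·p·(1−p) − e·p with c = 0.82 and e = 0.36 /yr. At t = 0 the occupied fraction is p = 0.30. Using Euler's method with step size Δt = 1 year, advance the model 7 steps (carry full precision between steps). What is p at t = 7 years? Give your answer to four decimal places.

Update rule: p ← p + [c·p·(1−p) − e·p]·Δt with Δt = 1.
t = 1: p = 0.30000 + (+0.06420) = 0.36420
t = 2: p = 0.36420 + (+0.05877) = 0.42297
t = 3: p = 0.42297 + (+0.04787) = 0.47083
t = 4: p = 0.47083 + (+0.03480) = 0.50563
t = 5: p = 0.50563 + (+0.02295) = 0.52858
t = 6: p = 0.52858 + (+0.01404) = 0.54262
t = 7: p = 0.54262 + (+0.00817) = 0.55079

0.5508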